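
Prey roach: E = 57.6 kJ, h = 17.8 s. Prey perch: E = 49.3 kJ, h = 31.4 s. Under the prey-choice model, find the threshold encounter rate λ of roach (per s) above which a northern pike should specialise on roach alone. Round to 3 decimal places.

0.053 per s

Drop perch once their profitability E₂/h₂ falls below the rate achievable on roach alone: E₂/h₂ = λE₁/(1 + λh₁).
Solve for λ: λE₁h₂ = E₂(1 + λh₁) → λ(E₁h₂ − E₂h₁) = E₂ → λ = E₂/(E₁h₂ − E₂h₁).
λ = 49.3/(57.6×31.4 − 49.3×17.8) = 49.3/931.1 = 0.05295 per s.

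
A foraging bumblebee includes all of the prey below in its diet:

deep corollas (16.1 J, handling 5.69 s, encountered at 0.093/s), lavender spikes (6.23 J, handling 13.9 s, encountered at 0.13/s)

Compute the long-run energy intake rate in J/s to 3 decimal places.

R = Σλ_iE_i / (1 + Σλ_ih_i)
Numerator: 0.093×16.1 + 0.13×6.23 = 2.307
Denominator: 1 + 0.093×5.69 + 0.13×13.9 = 3.336
R = 2.307/3.336 = 0.6916 J/s

0.692 J/s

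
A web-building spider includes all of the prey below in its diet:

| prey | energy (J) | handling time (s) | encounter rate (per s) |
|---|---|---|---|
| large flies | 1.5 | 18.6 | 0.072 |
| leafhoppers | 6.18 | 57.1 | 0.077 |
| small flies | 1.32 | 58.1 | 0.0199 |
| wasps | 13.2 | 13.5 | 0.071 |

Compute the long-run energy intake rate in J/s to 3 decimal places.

0.175 J/s

R = Σλ_iE_i / (1 + Σλ_ih_i)
Numerator: 0.072×1.5 + 0.077×6.18 + 0.0199×1.32 + 0.071×13.2 = 1.547
Denominator: 1 + 0.072×18.6 + 0.077×57.1 + 0.0199×58.1 + 0.071×13.5 = 8.851
R = 1.547/8.851 = 0.1748 J/s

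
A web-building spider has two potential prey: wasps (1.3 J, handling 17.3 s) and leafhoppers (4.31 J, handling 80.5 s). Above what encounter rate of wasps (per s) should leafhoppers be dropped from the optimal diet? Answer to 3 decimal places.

At the threshold, the rate on wasps alone equals the profitability of leafhoppers: λ·1.3/(1 + λ·17.3) = 4.31/80.5 = 0.05354.
Rearranging, λ(1.3 − 0.05354×17.3) = 0.05354, so λ = 0.05354/0.3738 = 0.1433 per s.

0.143 per s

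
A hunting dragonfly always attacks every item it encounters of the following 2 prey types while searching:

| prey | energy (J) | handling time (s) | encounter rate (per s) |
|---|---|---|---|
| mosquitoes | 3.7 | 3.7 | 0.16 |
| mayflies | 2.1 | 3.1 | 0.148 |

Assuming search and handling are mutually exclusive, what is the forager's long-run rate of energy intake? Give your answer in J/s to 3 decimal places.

0.440 J/s

Energy encountered per unit search time: 0.16×3.7 + 0.148×2.1 = 0.9028 J/s.
Handling time per unit search time: 0.16×3.7 + 0.148×3.1 = 1.051.
Rate = 0.9028/(1 + 1.051) = 0.4402 J/s.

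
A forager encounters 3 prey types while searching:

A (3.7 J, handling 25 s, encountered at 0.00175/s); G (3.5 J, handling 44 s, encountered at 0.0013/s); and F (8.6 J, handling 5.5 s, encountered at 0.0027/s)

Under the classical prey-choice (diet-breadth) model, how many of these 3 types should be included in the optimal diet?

3

Rank by E/h (J/s): F 1.56, A 0.148, G 0.0795. Include each in turn until the next type's E/h falls below the running intake rate.
Rate on top 1: 0.02288. A: 0.148 > 0.02288 → include.
Rate on top 2: 0.02805. G: 0.0795 > 0.02805 → include.
Optimal diet: F, A, G — 3 of 3 types.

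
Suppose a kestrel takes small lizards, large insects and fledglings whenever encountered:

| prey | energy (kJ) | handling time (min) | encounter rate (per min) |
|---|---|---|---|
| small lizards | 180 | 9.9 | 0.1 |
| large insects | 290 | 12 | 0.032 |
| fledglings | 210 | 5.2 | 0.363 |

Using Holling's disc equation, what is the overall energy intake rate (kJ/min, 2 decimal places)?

24.29 kJ/min

R = (0.1×180 + 0.032×290 + 0.363×210) / (1 + 0.1×9.9 + 0.032×12 + 0.363×5.2) = 103.5/4.262 = 24.29 kJ/min.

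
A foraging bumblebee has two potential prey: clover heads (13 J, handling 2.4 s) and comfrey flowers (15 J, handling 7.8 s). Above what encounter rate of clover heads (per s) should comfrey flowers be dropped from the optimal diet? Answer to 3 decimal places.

0.229 per s

Drop comfrey flowers once their profitability E₂/h₂ falls below the rate achievable on clover heads alone: E₂/h₂ = λE₁/(1 + λh₁).
Solve for λ: λE₁h₂ = E₂(1 + λh₁) → λ(E₁h₂ − E₂h₁) = E₂ → λ = E₂/(E₁h₂ − E₂h₁).
λ = 15/(13×7.8 − 15×2.4) = 15/65.4 = 0.2294 per s.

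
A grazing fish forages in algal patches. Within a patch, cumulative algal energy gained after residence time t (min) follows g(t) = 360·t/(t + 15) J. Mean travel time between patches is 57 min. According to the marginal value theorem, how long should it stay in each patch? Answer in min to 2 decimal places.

29.24 min

Optimal t* satisfies g'(t*) = g(t*)/(T + t*).
g'(t) = 360·15/(t + 15)². Setting 360·15/(t+15)² = 360t/[(t+15)(57+t)] gives 15(57+t) = t(t+15), so t² = 15×57 = 855.
t* = √855 = 29.24 min.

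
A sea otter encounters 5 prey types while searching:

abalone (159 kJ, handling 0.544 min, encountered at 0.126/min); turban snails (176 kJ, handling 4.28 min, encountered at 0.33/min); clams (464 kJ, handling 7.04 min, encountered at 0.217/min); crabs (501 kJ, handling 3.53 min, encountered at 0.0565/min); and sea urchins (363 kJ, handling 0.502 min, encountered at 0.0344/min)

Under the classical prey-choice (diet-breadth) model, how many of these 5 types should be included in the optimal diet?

Rank by E/h (kJ/min): sea urchins 723, abalone 292, crabs 142, clams 65.9, turban snails 41.1. Include each in turn until the next type's E/h falls below the running intake rate.
Rate on top 1: 12.28. abalone: 292 > 12.28 → include.
Rate on top 2: 29.95. crabs: 142 > 29.95 → include.
Rate on top 3: 47.33. clams: 65.9 > 47.33 → include.
Rate on top 4: 57.42. turban snails: 41.1 < 57.42 → exclude; stop.
Optimal diet: sea urchins, abalone, crabs, clams — 4 of 5 types.

4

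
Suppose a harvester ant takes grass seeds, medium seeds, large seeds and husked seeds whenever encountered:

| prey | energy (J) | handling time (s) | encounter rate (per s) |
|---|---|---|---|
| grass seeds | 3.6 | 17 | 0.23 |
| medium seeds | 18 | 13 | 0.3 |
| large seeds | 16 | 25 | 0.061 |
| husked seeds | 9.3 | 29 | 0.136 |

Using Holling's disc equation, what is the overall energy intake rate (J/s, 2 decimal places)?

0.59 J/s

R = Σλ_iE_i / (1 + Σλ_ih_i)
Numerator: 0.23×3.6 + 0.3×18 + 0.061×16 + 0.136×9.3 = 8.469
Denominator: 1 + 0.23×17 + 0.3×13 + 0.061×25 + 0.136×29 = 14.28
R = 8.469/14.28 = 0.5931 J/s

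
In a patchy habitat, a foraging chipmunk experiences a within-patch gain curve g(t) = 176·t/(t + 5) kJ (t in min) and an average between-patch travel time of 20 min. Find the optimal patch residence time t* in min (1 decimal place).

10.0 min

Optimal t* satisfies g'(t*) = g(t*)/(T + t*).
g'(t) = 176·5/(t + 5)². Setting 176·5/(t+5)² = 176t/[(t+5)(20+t)] gives 5(20+t) = t(t+5), so t² = 5×20 = 100.
t* = √100 = 10 min.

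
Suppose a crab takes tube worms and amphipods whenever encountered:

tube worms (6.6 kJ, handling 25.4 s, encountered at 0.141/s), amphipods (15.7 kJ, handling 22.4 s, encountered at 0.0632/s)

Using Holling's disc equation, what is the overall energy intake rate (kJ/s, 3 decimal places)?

Energy encountered per unit search time: 0.141×6.6 + 0.0632×15.7 = 1.923 kJ/s.
Handling time per unit search time: 0.141×25.4 + 0.0632×22.4 = 4.997.
Rate = 1.923/(1 + 4.997) = 0.3206 kJ/s.

0.321 kJ/s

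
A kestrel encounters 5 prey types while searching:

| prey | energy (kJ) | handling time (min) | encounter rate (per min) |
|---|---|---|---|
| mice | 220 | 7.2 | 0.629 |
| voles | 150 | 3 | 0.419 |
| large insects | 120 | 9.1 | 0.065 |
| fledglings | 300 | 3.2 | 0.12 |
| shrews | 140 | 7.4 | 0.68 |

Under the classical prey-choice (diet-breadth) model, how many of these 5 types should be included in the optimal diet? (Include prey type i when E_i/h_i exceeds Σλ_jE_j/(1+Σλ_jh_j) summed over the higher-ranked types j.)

2

Profitabilities (E/h, kJ/min): fledglings 93.8, voles 50, mice 30.6, shrews 18.9, large insects 13.2. Add prey in this order while the next type's profitability exceeds the intake rate on those already taken.
Rate on top 1: 26.01. voles: 50 > 26.01 → include.
Rate on top 2: 37.43. mice: 30.6 < 37.43 → exclude; stop.
Optimal diet: fledglings, voles — 2 of 5 types.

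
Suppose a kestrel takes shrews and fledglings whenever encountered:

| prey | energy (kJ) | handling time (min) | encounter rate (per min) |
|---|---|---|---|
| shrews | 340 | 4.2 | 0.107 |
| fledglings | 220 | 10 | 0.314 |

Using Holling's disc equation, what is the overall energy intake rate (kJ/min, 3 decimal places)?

R = (0.107×340 + 0.314×220) / (1 + 0.107×4.2 + 0.314×10) = 105.5/4.589 = 22.98 kJ/min.

22.979 kJ/min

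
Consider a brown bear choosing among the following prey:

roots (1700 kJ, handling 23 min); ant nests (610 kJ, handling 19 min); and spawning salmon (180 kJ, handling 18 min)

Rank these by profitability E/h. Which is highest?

roots

Profitability E/h (kJ/min): roots = 1700/23 = 73.9, ant nests = 610/19 = 32.1, spawning salmon = 180/18 = 10.
Ranked: roots > ant nests > spawning salmon.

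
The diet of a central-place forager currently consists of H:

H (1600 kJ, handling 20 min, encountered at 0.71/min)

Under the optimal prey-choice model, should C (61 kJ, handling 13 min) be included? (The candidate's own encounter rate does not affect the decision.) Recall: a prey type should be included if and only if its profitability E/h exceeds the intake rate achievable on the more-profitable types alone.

Intake rate on the current diet: R = (0.71×1600) / (1 + 0.71×20) = 1136/15.2 = 74.74 kJ/min.
Profitability of C: 61/13 = 4.692 kJ/min.
Since 4.692 < R, time spent handling C is better spent searching.

No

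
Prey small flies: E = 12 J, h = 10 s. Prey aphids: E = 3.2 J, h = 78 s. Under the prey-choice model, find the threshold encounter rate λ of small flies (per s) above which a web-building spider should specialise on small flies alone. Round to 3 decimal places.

0.004 per s

At the threshold, the rate on small flies alone equals the profitability of aphids: λ·12/(1 + λ·10) = 3.2/78 = 0.04103.
Rearranging, λ(12 − 0.04103×10) = 0.04103, so λ = 0.04103/11.59 = 0.00354 per s.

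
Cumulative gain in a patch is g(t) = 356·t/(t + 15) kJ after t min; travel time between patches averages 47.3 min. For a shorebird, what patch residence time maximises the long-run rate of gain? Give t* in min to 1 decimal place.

By the marginal value theorem, leave when the instantaneous gain rate g'(t) equals the habitat-wide average g(t)/(T + t).
g'(t) = 356·15/(t + 15)². Setting 356·15/(t+15)² = 356t/[(t+15)(47.3+t)] gives 15(47.3+t) = t(t+15), so t² = 15×47.3 = 709.5.
t* = √709.5 = 26.64 min.

26.6 min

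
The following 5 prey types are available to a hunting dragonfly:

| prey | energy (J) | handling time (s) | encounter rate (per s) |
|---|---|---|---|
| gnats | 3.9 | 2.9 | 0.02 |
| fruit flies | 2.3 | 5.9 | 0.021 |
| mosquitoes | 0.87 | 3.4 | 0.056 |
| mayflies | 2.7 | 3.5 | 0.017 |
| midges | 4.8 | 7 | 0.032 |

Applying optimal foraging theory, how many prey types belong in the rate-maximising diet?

Profitabilities (E/h, J/s): gnats 1.34, mayflies 0.771, midges 0.686, fruit flies 0.39, mosquitoes 0.256. Add prey in this order while the next type's profitability exceeds the intake rate on those already taken.
Rate on top 1: 0.07372. mayflies: 0.771 > 0.07372 → include.
Rate on top 2: 0.1109. midges: 0.686 > 0.1109 → include.
Rate on top 3: 0.2069. fruit flies: 0.39 > 0.2069 → include.
Rate on top 4: 0.2223. mosquitoes: 0.256 > 0.2223 → include.
Optimal diet: gnats, mayflies, midges, fruit flies, mosquitoes — 5 of 5 types.

5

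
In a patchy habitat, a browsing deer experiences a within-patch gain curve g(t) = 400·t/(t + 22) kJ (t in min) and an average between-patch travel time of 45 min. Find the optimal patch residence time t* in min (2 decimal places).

Optimal t* satisfies g'(t*) = g(t*)/(T + t*).
g'(t) = 400·22/(t + 22)². Setting 400·22/(t+22)² = 400t/[(t+22)(45+t)] gives 22(45+t) = t(t+22), so t² = 22×45 = 990.
t* = √990 = 31.46 min.

31.46 min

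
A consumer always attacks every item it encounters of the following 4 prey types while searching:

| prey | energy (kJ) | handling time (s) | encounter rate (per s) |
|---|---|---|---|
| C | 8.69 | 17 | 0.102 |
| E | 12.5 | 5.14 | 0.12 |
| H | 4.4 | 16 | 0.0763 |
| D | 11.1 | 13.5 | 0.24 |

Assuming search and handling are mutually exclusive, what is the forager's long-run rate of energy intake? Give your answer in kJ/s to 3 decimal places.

R = Σλ_iE_i / (1 + Σλ_ih_i)
Numerator: 0.102×8.69 + 0.12×12.5 + 0.0763×4.4 + 0.24×11.1 = 5.386
Denominator: 1 + 0.102×17 + 0.12×5.14 + 0.0763×16 + 0.24×13.5 = 7.812
R = 5.386/7.812 = 0.6895 kJ/s

0.690 kJ/s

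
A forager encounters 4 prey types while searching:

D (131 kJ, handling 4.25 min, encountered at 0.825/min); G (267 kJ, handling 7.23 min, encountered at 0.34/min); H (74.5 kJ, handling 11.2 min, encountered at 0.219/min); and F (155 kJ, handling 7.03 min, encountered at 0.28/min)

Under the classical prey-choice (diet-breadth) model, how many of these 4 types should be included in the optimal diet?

Profitabilities (E/h, kJ/min): G 36.9, D 30.8, F 22, H 6.65. Add prey in this order while the next type's profitability exceeds the intake rate on those already taken.
Rate on top 1: 26.25. D: 30.8 > 26.25 → include.
Rate on top 2: 28.55. F: 22 < 28.55 → exclude; stop.
Optimal diet: G, D — 2 of 4 types.

2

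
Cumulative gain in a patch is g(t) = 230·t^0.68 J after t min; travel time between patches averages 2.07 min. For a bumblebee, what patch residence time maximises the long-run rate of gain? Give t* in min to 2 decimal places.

Optimal t* satisfies g'(t*) = g(t*)/(T + t*).
g'(t) = 0.68·230·t^-0.32. Setting 0.68·230·t^-0.32 = 230·t^0.68/(2.07+t) gives 0.68(2.07+t) = t, so 0.32·t = 0.68×2.07.
t* = 0.68×2.07/0.32 = 4.399 min.

4.40 min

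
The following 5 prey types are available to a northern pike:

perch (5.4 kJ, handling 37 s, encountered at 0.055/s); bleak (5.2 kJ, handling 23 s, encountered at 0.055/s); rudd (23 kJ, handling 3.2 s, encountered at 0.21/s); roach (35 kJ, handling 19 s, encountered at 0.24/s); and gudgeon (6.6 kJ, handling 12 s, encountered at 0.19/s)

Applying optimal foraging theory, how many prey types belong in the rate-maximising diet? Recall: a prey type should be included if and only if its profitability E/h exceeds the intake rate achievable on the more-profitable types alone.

Profitabilities (E/h, kJ/s): rudd 7.19, roach 1.84, gudgeon 0.55, bleak 0.226, perch 0.146. Add prey in this order while the next type's profitability exceeds the intake rate on those already taken.
Rate on top 1: 2.889. roach: 1.84 < 2.889 → exclude; stop.
Optimal diet: rudd — 1 of 5 types.

1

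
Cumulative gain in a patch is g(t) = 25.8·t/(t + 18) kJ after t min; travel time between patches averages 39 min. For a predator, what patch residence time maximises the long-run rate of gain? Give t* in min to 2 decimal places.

26.50 min

By the marginal value theorem, leave when the instantaneous gain rate g'(t) equals the habitat-wide average g(t)/(T + t).
g'(t) = 25.8·18/(t + 18)². Setting 25.8·18/(t+18)² = 25.8t/[(t+18)(39+t)] gives 18(39+t) = t(t+18), so t² = 18×39 = 702.
t* = √702 = 26.5 min.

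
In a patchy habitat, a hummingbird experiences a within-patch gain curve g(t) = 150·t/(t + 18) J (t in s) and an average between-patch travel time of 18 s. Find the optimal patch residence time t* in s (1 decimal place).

Maximise g(t)/(T+t): set derivative to zero → g'(t)(T+t) = g(t).
g'(t) = 150·18/(t + 18)². Setting 150·18/(t+18)² = 150t/[(t+18)(18+t)] gives 18(18+t) = t(t+18), so t² = 18×18 = 324.
t* = √324 = 18 s.

18.0 s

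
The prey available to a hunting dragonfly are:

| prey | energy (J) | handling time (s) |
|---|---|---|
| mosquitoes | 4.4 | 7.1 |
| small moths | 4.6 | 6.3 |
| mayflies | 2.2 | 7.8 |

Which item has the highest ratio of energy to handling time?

small moths

In descending order of E/h:
small moths: 4.6/6.3 = 0.73 J/s
mosquitoes: 4.4/7.1 = 0.62 J/s
mayflies: 2.2/7.8 = 0.282 J/s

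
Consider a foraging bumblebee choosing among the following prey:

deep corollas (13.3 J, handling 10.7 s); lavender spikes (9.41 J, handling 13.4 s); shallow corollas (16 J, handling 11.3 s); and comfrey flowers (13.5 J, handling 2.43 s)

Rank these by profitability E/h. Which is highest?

comfrey flowers

Profitability E/h (J/s): deep corollas = 13.3/10.7 = 1.24, lavender spikes = 9.41/13.4 = 0.702, shallow corollas = 16/11.3 = 1.42, comfrey flowers = 13.5/2.43 = 5.56.
Ranked: comfrey flowers > shallow corollas > deep corollas > lavender spikes.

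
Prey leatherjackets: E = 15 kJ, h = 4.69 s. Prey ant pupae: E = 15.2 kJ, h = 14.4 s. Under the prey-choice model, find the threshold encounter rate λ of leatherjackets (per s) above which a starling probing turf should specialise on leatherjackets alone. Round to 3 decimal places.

0.105 per s

Drop ant pupae once their profitability E₂/h₂ falls below the rate achievable on leatherjackets alone: E₂/h₂ = λE₁/(1 + λh₁).
Solve for λ: λE₁h₂ = E₂(1 + λh₁) → λ(E₁h₂ − E₂h₁) = E₂ → λ = E₂/(E₁h₂ − E₂h₁).
λ = 15.2/(15×14.4 − 15.2×4.69) = 15.2/144.7 = 0.105 per s.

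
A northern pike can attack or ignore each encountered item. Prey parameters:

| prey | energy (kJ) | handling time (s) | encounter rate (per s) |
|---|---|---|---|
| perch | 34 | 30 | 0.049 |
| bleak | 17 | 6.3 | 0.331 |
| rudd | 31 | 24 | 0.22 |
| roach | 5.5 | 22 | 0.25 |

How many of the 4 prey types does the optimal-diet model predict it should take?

1

E/h in descending order: bleak 2.7, rudd 1.29, perch 1.13, roach 0.25 kJ/s. The optimal diet is the largest prefix of this list for which every included type satisfies E_i/h_i > R on the types above it.
Rate on top 1: 1.824. rudd: 1.29 < 1.824 → exclude; stop.
Optimal diet: bleak — 1 of 4 types.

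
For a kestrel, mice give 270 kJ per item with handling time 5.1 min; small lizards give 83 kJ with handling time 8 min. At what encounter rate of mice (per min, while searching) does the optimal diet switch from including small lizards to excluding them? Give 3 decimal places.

The zero-one rule: include small lizards iff E₂/h₂ > λE₁/(1+λh₁). Equality gives the switch point.
λE₁h₂ = E₂ + λE₂h₁ ⇒ λ = E₂/(E₁h₂ − E₂h₁) = 83/(2160 − 423.3) = 0.04779 per min.

0.048 per min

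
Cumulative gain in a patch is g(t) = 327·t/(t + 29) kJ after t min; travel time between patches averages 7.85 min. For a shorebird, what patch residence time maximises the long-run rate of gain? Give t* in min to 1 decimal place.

15.1 min

Optimal t* satisfies g'(t*) = g(t*)/(T + t*).
g'(t) = 327·29/(t + 29)². Setting 327·29/(t+29)² = 327t/[(t+29)(7.85+t)] gives 29(7.85+t) = t(t+29), so t² = 29×7.85 = 227.6.
t* = √227.6 = 15.09 min.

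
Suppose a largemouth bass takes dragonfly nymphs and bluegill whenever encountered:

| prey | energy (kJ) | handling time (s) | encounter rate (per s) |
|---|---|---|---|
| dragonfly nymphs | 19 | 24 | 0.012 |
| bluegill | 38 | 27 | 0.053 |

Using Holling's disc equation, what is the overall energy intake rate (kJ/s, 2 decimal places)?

0.82 kJ/s

R = Σλ_iE_i / (1 + Σλ_ih_i)
Numerator: 0.012×19 + 0.053×38 = 2.242
Denominator: 1 + 0.012×24 + 0.053×27 = 2.719
R = 2.242/2.719 = 0.8246 kJ/s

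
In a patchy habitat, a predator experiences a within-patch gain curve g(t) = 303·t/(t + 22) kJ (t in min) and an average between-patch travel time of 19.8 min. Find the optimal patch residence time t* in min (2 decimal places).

20.87 min

By the marginal value theorem, leave when the instantaneous gain rate g'(t) equals the habitat-wide average g(t)/(T + t).
g'(t) = 303·22/(t + 22)². Setting 303·22/(t+22)² = 303t/[(t+22)(19.8+t)] gives 22(19.8+t) = t(t+22), so t² = 22×19.8 = 435.6.
t* = √435.6 = 20.87 min.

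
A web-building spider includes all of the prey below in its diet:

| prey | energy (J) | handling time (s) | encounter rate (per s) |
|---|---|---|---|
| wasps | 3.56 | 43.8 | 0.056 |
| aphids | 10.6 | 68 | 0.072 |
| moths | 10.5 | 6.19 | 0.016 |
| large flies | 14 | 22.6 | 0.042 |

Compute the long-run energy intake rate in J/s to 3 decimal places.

Energy encountered per unit search time: 0.056×3.56 + 0.072×10.6 + 0.016×10.5 + 0.042×14 = 1.719 J/s.
Handling time per unit search time: 0.056×43.8 + 0.072×68 + 0.016×6.19 + 0.042×22.6 = 8.397.
Rate = 1.719/(1 + 8.397) = 0.1829 J/s.

0.183 J/s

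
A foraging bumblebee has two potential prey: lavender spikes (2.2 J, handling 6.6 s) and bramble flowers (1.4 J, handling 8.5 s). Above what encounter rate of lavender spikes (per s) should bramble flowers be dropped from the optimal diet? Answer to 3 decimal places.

Drop bramble flowers once their profitability E₂/h₂ falls below the rate achievable on lavender spikes alone: E₂/h₂ = λE₁/(1 + λh₁).
Solve for λ: λE₁h₂ = E₂(1 + λh₁) → λ(E₁h₂ − E₂h₁) = E₂ → λ = E₂/(E₁h₂ − E₂h₁).
λ = 1.4/(2.2×8.5 − 1.4×6.6) = 1.4/9.46 = 0.148 per s.

0.148 per s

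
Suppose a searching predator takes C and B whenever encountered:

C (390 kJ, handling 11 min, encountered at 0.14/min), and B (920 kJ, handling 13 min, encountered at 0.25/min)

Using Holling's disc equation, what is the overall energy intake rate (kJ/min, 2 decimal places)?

R = Σλ_iE_i / (1 + Σλ_ih_i)
Numerator: 0.14×390 + 0.25×920 = 284.6
Denominator: 1 + 0.14×11 + 0.25×13 = 5.79
R = 284.6/5.79 = 49.15 kJ/min

49.15 kJ/min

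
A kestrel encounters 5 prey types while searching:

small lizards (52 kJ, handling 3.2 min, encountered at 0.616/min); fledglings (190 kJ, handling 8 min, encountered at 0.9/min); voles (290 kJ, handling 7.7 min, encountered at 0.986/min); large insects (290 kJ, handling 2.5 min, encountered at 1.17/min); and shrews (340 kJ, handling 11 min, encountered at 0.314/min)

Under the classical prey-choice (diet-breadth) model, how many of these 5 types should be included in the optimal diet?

E/h in descending order: large insects 116, voles 37.7, shrews 30.9, fledglings 23.8, small lizards 16.2 kJ/min. The optimal diet is the largest prefix of this list for which every included type satisfies E_i/h_i > R on the types above it.
Rate on top 1: 86.45. voles: 37.7 < 86.45 → exclude; stop.
Optimal diet: large insects — 1 of 5 types.

1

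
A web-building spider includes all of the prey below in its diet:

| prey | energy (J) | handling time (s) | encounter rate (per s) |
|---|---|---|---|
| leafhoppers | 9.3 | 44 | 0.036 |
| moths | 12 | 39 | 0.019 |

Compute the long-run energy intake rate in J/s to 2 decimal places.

R = Σλ_iE_i / (1 + Σλ_ih_i)
Numerator: 0.036×9.3 + 0.019×12 = 0.5628
Denominator: 1 + 0.036×44 + 0.019×39 = 3.325
R = 0.5628/3.325 = 0.1693 J/s

0.17 J/s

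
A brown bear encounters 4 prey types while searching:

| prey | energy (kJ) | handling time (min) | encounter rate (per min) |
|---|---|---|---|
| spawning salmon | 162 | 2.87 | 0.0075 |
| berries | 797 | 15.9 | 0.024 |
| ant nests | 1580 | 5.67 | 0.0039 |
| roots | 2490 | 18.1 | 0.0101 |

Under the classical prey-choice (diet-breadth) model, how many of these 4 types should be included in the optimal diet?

Rank by E/h (kJ/min): ant nests 279, roots 138, spawning salmon 56.4, berries 50.1. Include each in turn until the next type's E/h falls below the running intake rate.
Rate on top 1: 6.029. roots: 138 > 6.029 → include.
Rate on top 2: 25.99. spawning salmon: 56.4 > 25.99 → include.
Rate on top 3: 26.52. berries: 50.1 > 26.52 → include.
Optimal diet: ant nests, roots, spawning salmon, berries — 4 of 4 types.

4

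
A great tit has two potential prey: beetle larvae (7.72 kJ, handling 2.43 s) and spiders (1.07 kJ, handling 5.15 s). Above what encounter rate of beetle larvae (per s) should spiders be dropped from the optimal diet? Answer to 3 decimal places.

0.029 per s

At the threshold, the rate on beetle larvae alone equals the profitability of spiders: λ·7.72/(1 + λ·2.43) = 1.07/5.15 = 0.2078.
Rearranging, λ(7.72 − 0.2078×2.43) = 0.2078, so λ = 0.2078/7.215 = 0.0288 per s.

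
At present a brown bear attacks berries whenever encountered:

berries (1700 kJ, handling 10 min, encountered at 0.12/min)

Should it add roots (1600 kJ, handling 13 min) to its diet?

Yes

Intake rate on the current diet: R = (0.12×1700) / (1 + 0.12×10) = 204/2.2 = 92.73 kJ/min.
Profitability of roots: 1600/13 = 123.1 kJ/min.
123.1 > 92.73, so adding roots raises the average — include it.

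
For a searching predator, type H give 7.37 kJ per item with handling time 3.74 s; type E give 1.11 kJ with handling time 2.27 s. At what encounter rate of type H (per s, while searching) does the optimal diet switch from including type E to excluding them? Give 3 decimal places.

0.088 per s

At the threshold, the rate on type H alone equals the profitability of type E: λ·7.37/(1 + λ·3.74) = 1.11/2.27 = 0.489.
Rearranging, λ(7.37 − 0.489×3.74) = 0.489, so λ = 0.489/5.541 = 0.08825 per s.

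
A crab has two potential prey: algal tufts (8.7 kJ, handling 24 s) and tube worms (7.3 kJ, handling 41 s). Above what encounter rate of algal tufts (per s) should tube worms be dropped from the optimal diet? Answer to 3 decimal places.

At the threshold, the rate on algal tufts alone equals the profitability of tube worms: λ·8.7/(1 + λ·24) = 7.3/41 = 0.178.
Rearranging, λ(8.7 − 0.178×24) = 0.178, so λ = 0.178/4.427 = 0.04022 per s.

0.040 per s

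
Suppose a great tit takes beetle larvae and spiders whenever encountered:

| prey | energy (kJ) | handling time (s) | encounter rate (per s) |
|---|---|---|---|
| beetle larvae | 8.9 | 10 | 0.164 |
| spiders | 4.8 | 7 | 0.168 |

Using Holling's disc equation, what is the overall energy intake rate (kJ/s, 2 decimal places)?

0.59 kJ/s

R = Σλ_iE_i / (1 + Σλ_ih_i)
Numerator: 0.164×8.9 + 0.168×4.8 = 2.266
Denominator: 1 + 0.164×10 + 0.168×7 = 3.816
R = 2.266/3.816 = 0.5938 kJ/s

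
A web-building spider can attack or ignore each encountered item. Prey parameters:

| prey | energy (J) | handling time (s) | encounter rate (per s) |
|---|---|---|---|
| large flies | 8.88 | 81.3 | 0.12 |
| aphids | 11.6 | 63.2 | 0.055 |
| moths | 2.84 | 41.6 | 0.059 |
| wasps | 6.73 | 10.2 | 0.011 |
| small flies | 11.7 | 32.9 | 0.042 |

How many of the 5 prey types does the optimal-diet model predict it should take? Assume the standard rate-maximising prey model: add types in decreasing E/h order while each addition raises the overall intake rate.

Rank by E/h (J/s): wasps 0.66, small flies 0.356, aphids 0.184, large flies 0.109, moths 0.0683. Include each in turn until the next type's E/h falls below the running intake rate.
Rate on top 1: 0.06656. small flies: 0.356 > 0.06656 → include.
Rate on top 2: 0.2267. aphids: 0.184 < 0.2267 → exclude; stop.
Optimal diet: wasps, small flies — 2 of 5 types.

2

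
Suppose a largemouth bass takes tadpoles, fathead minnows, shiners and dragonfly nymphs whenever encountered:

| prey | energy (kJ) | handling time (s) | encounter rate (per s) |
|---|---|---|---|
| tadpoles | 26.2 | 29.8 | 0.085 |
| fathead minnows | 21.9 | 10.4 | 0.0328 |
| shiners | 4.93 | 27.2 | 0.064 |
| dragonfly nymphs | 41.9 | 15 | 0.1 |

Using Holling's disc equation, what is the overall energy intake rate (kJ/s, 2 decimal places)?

R = (0.085×26.2 + 0.0328×21.9 + 0.064×4.93 + 0.1×41.9) / (1 + 0.085×29.8 + 0.0328×10.4 + 0.064×27.2 + 0.1×15) = 7.451/7.115 = 1.047 kJ/s.

1.05 kJ/s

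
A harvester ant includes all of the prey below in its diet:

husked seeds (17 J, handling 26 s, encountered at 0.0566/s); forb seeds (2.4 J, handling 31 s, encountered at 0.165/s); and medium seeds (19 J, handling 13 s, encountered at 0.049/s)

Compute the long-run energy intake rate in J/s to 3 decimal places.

0.278 J/s

R = (0.0566×17 + 0.165×2.4 + 0.049×19) / (1 + 0.0566×26 + 0.165×31 + 0.049×13) = 2.289/8.224 = 0.2784 J/s.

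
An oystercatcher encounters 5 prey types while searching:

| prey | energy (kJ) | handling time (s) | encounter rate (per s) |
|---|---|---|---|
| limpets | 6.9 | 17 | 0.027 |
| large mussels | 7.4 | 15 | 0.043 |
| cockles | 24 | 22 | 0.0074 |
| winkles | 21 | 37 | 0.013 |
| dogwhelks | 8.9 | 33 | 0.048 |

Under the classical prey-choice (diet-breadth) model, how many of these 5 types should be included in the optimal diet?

4

E/h in descending order: cockles 1.09, winkles 0.568, large mussels 0.493, limpets 0.406, dogwhelks 0.27 kJ/s. The optimal diet is the largest prefix of this list for which every included type satisfies E_i/h_i > R on the types above it.
Rate on top 1: 0.1527. winkles: 0.568 > 0.1527 → include.
Rate on top 2: 0.2741. large mussels: 0.493 > 0.2741 → include.
Rate on top 3: 0.3359. limpets: 0.406 > 0.3359 → include.
Rate on top 4: 0.3476. dogwhelks: 0.27 < 0.3476 → exclude; stop.
Optimal diet: cockles, winkles, large mussels, limpets — 4 of 5 types.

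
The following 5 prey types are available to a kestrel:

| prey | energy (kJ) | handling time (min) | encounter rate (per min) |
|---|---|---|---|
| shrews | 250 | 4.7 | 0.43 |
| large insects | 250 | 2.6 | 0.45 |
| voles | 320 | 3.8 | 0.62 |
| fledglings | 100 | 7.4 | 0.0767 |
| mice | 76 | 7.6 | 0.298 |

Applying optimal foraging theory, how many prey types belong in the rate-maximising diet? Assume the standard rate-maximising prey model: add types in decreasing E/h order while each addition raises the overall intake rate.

Rank by E/h (kJ/min): large insects 96.2, voles 84.2, shrews 53.2, fledglings 13.5, mice 10. Include each in turn until the next type's E/h falls below the running intake rate.
Rate on top 1: 51.84. voles: 84.2 > 51.84 → include.
Rate on top 2: 68.69. shrews: 53.2 < 68.69 → exclude; stop.
Optimal diet: large insects, voles — 2 of 5 types.

2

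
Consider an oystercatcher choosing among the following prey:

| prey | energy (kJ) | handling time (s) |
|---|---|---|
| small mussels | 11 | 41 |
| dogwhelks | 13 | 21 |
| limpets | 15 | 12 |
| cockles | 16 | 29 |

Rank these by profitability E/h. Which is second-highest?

In descending order of E/h:
limpets: 15/12 = 1.25 kJ/s
dogwhelks: 13/21 = 0.619 kJ/s
cockles: 16/29 = 0.552 kJ/s
small mussels: 11/41 = 0.268 kJ/s

dogwhelks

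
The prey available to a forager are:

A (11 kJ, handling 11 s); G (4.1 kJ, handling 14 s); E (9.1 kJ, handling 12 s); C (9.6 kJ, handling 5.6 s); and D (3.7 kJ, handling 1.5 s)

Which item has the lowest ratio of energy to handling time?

G

Profitability E/h (kJ/s): A = 11/11 = 1, G = 4.1/14 = 0.293, E = 9.1/12 = 0.758, C = 9.6/5.6 = 1.71, D = 3.7/1.5 = 2.47.
Ranked: D > C > A > E > G.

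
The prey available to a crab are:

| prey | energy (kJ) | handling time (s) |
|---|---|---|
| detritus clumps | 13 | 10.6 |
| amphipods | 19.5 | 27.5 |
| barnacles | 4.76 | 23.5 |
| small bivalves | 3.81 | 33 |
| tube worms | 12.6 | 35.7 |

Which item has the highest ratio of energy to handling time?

In descending order of E/h:
detritus clumps: 13/10.6 = 1.23 kJ/s
amphipods: 19.5/27.5 = 0.709 kJ/s
tube worms: 12.6/35.7 = 0.353 kJ/s
barnacles: 4.76/23.5 = 0.203 kJ/s
small bivalves: 3.81/33 = 0.115 kJ/s

detritus clumps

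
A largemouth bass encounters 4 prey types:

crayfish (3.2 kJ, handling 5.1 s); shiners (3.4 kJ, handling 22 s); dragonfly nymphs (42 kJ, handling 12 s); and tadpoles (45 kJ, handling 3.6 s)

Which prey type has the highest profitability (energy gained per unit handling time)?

In descending order of E/h:
tadpoles: 45/3.6 = 12.5 kJ/s
dragonfly nymphs: 42/12 = 3.5 kJ/s
crayfish: 3.2/5.1 = 0.627 kJ/s
shiners: 3.4/22 = 0.155 kJ/s

tadpoles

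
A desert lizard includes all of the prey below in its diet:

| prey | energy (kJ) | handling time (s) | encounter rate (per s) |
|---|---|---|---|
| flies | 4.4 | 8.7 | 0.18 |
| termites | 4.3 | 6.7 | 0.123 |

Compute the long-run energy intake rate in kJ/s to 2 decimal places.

0.39 kJ/s

Energy encountered per unit search time: 0.18×4.4 + 0.123×4.3 = 1.321 kJ/s.
Handling time per unit search time: 0.18×8.7 + 0.123×6.7 = 2.39.
Rate = 1.321/(1 + 2.39) = 0.3896 kJ/s.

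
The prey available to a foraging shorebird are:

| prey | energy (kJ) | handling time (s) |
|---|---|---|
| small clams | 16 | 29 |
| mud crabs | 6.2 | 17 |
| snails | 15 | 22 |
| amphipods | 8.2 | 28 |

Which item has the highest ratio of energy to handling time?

Profitability E/h (kJ/s): small clams = 16/29 = 0.552, mud crabs = 6.2/17 = 0.365, snails = 15/22 = 0.682, amphipods = 8.2/28 = 0.293.
Ranked: snails > small clams > mud crabs > amphipods.

snails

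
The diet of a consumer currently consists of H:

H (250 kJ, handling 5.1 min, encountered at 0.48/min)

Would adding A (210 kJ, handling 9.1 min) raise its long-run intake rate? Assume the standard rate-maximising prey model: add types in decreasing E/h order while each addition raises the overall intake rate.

No

On H alone, R = ΣλE/(1+Σλh) = 120/3.448 = 34.8 kJ/min.
A: E/h = 210/9.1 = 23.08 kJ/min.
Since 23.08 < R, time spent handling A is better spent searching.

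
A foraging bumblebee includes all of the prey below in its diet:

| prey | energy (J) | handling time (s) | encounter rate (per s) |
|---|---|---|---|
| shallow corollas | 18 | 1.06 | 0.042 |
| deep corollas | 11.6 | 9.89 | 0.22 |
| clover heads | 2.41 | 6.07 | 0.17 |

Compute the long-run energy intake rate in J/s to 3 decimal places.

R = (0.042×18 + 0.22×11.6 + 0.17×2.41) / (1 + 0.042×1.06 + 0.22×9.89 + 0.17×6.07) = 3.718/4.252 = 0.8743 J/s.

0.874 J/s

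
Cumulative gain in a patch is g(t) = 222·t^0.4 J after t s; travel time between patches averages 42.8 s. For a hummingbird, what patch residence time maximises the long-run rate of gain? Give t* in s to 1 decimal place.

Maximise g(t)/(T+t): set derivative to zero → g'(t)(T+t) = g(t).
g'(t) = 0.4·222·t^-0.6. Setting 0.4·222·t^-0.6 = 222·t^0.4/(42.8+t) gives 0.4(42.8+t) = t, so 0.60·t = 0.4×42.8.
t* = 0.4×42.8/0.60 = 28.53 s.

28.5 s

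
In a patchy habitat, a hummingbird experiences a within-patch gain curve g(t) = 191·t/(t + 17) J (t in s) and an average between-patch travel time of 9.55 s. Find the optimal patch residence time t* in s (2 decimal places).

By the marginal value theorem, leave when the instantaneous gain rate g'(t) equals the habitat-wide average g(t)/(T + t).
g'(t) = 191·17/(t + 17)². Setting 191·17/(t+17)² = 191t/[(t+17)(9.55+t)] gives 17(9.55+t) = t(t+17), so t² = 17×9.55 = 162.4.
t* = √162.4 = 12.74 s.

12.74 s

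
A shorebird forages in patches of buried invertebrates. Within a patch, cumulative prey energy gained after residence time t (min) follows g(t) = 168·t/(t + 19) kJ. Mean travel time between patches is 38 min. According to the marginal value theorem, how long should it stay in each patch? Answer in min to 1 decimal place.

Optimal t* satisfies g'(t*) = g(t*)/(T + t*).
g'(t) = 168·19/(t + 19)². Setting 168·19/(t+19)² = 168t/[(t+19)(38+t)] gives 19(38+t) = t(t+19), so t² = 19×38 = 722.
t* = √722 = 26.87 min.

26.9 min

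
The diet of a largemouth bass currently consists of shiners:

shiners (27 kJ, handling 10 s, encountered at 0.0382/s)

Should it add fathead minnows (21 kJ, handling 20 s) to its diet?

Yes

Intake rate on the current diet: R = (0.0382×27) / (1 + 0.0382×10) = 1.031/1.382 = 0.7463 kJ/s.
Profitability of fathead minnows: 21/20 = 1.05 kJ/s.
Since 1.05 > R, including fathead minnows increases the long-run rate.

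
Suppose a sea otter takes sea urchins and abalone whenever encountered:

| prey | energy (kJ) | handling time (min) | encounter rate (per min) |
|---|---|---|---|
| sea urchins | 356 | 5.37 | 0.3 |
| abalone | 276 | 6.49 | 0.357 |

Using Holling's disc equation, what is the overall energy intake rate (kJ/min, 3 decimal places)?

Energy encountered per unit search time: 0.3×356 + 0.357×276 = 205.3 kJ/min.
Handling time per unit search time: 0.3×5.37 + 0.357×6.49 = 3.928.
Rate = 205.3/(1 + 3.928) = 41.67 kJ/min.

41.667 kJ/min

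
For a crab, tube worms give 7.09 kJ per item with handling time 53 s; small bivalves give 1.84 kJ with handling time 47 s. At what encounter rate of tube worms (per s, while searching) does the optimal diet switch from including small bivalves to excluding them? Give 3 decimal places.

0.008 per s

Drop small bivalves once their profitability E₂/h₂ falls below the rate achievable on tube worms alone: E₂/h₂ = λE₁/(1 + λh₁).
Solve for λ: λE₁h₂ = E₂(1 + λh₁) → λ(E₁h₂ − E₂h₁) = E₂ → λ = E₂/(E₁h₂ − E₂h₁).
λ = 1.84/(7.09×47 − 1.84×53) = 1.84/235.7 = 0.007806 per s.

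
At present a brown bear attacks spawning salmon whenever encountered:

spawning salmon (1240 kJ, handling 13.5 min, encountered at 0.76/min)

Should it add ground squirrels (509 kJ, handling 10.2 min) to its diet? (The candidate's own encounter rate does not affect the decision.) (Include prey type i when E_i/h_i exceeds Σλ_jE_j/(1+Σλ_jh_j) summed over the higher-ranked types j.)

No

Intake rate on the current diet: R = (0.76×1240) / (1 + 0.76×13.5) = 942.4/11.26 = 83.69 kJ/min.
ground squirrels: E/h = 509/10.2 = 49.9 kJ/min.
Since 49.9 < R, time spent handling ground squirrels is better spent searching.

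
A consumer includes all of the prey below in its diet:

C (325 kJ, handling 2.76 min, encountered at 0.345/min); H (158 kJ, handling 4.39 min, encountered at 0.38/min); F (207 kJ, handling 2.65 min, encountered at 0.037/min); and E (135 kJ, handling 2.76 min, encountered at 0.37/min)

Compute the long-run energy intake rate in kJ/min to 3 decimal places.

R = Σλ_iE_i / (1 + Σλ_ih_i)
Numerator: 0.345×325 + 0.38×158 + 0.037×207 + 0.37×135 = 229.8
Denominator: 1 + 0.345×2.76 + 0.38×4.39 + 0.037×2.65 + 0.37×2.76 = 4.74
R = 229.8/4.74 = 48.48 kJ/min

48.479 kJ/min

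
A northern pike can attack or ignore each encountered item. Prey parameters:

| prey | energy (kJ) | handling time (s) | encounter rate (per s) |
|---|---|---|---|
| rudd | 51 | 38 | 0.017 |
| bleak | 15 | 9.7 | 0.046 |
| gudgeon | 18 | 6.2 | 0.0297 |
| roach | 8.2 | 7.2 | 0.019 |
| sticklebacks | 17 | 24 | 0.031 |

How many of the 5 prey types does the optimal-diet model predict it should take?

4

E/h in descending order: gudgeon 2.9, bleak 1.55, rudd 1.34, roach 1.14, sticklebacks 0.708 kJ/s. The optimal diet is the largest prefix of this list for which every included type satisfies E_i/h_i > R on the types above it.
Rate on top 1: 0.4515. bleak: 1.55 > 0.4515 → include.
Rate on top 2: 0.7511. rudd: 1.34 > 0.7511 → include.
Rate on top 3: 0.9188. roach: 1.14 > 0.9188 → include.
Rate on top 4: 0.9313. sticklebacks: 0.708 < 0.9313 → exclude; stop.
Optimal diet: gudgeon, bleak, rudd, roach — 4 of 5 types.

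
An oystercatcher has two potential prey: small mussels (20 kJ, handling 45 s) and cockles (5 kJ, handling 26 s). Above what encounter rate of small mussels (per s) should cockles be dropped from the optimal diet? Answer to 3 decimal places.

At the threshold, the rate on small mussels alone equals the profitability of cockles: λ·20/(1 + λ·45) = 5/26 = 0.1923.
Rearranging, λ(20 − 0.1923×45) = 0.1923, so λ = 0.1923/11.35 = 0.01695 per s.

0.017 per s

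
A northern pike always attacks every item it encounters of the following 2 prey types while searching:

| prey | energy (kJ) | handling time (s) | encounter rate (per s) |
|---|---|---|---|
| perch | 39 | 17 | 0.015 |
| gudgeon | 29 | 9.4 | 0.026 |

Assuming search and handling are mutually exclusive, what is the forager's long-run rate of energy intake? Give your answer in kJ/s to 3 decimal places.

R = (0.015×39 + 0.026×29) / (1 + 0.015×17 + 0.026×9.4) = 1.339/1.499 = 0.893 kJ/s.

0.893 kJ/s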